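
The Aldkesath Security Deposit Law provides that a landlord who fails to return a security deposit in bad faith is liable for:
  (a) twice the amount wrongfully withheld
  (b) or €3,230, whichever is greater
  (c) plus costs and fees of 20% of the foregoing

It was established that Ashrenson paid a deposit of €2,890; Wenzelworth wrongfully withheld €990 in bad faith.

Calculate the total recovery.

Doubled: 2 × €990 = €1,980
Minimum €3,230: €1,980 is below the minimum → €3,230
Costs and fees: 20% of €3,230 = €646
Total recovery: €3,230 + €646 = €3,876

€3,876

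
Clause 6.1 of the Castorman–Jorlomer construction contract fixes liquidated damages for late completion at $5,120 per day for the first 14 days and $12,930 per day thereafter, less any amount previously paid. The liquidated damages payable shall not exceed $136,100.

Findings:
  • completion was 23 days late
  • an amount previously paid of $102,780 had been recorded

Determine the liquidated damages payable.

First 14 days: 14 × $5,120 = $71,680
Remaining days: (23 − 14) × $12,930 = $116,370
Accrued per-day damages: $71,680 + $116,370 = $188,050
Less amount previously paid: $188,050 − $102,780 = $85,270
Cap at $136,100: $85,270 is within the cap, no reduction.

$85,270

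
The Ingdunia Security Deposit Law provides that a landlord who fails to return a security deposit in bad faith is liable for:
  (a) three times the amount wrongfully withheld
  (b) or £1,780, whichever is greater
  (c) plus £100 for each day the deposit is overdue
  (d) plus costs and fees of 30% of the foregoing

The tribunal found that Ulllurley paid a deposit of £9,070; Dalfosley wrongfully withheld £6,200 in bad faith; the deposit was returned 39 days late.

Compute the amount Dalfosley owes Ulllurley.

Trebled: 3 × £6,200 = £18,600
Minimum £1,780: £18,600 meets the minimum, no increase.
Late-return penalty: 39 × £100 = £3,900
Damages plus late penalty: £18,600 + £3,900 = £22,500
Costs and fees: 30% of £22,500 = £6,750
Total recovery: £22,500 + £6,750 = £29,250

Recovery: £29,250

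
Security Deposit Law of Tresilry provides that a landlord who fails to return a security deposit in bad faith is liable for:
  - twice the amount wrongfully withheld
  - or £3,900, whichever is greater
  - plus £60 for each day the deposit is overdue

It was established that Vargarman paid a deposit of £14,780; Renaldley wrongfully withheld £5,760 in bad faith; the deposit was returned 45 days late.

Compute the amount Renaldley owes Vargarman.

£14,220

Doubled: 2 × £5,760 = £11,520
Minimum £3,900: £11,520 meets the minimum, no increase.
Late-return penalty: 45 × £60 = £2,700
Damages plus late penalty: £11,520 + £2,700 = £14,220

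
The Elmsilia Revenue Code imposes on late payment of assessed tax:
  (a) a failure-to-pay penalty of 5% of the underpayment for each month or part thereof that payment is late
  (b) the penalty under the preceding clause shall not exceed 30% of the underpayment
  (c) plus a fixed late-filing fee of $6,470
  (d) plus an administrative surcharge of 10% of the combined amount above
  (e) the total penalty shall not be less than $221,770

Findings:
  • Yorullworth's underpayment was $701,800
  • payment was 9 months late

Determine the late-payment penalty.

Accrued rate: 5% × 9 = 45%, capped at 30% → 30%
Failure-to-pay penalty: 30% of $701,800 = $210,540
Penalty before surcharge: $210,540 + $6,470 = $217,010
Administrative surcharge: 10% of $217,010 = $21,701
Total penalty: $217,010 + $21,701 = $238,711
Minimum $221,770: $238,711 meets the minimum, no increase.

$238,711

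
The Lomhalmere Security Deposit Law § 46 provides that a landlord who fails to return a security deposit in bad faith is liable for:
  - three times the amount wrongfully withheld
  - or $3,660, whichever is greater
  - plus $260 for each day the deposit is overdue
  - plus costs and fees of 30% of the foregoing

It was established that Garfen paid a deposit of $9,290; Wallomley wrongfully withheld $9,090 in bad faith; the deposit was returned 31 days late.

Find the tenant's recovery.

Trebled: 3 × $9,090 = $27,270
Minimum $3,660: $27,270 meets the minimum, no increase.
Late-return penalty: 31 × $260 = $8,060
Damages plus late penalty: $27,270 + $8,060 = $35,330
Costs and fees: 30% of $35,330 = $10,599
Total recovery: $35,330 + $10,599 = $45,929

$45,929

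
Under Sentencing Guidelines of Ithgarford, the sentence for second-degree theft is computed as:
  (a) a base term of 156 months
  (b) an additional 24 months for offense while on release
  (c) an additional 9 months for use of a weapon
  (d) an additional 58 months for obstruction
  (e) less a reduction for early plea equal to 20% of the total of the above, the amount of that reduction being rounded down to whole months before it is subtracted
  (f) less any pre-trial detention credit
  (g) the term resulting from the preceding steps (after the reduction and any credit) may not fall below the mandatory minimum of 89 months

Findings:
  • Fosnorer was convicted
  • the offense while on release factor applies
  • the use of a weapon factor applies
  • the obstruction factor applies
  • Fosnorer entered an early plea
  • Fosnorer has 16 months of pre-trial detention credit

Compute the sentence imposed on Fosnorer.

Offense while on release enhancement: +24 months
Use of a weapon enhancement: +9 months
Obstruction enhancement: +58 months
Adjusted term: 156 months + 24 months + 9 months + 58 months = 247 months
Early plea reduction: 20% of 247 months = 49 months (rounded down)
After reduction: 247 − 49 = 198 months
Less pre-trial detention credit: 198 months − 16 months = 182 months
Minimum 89 months: 182 months meets the minimum, no increase.

182 months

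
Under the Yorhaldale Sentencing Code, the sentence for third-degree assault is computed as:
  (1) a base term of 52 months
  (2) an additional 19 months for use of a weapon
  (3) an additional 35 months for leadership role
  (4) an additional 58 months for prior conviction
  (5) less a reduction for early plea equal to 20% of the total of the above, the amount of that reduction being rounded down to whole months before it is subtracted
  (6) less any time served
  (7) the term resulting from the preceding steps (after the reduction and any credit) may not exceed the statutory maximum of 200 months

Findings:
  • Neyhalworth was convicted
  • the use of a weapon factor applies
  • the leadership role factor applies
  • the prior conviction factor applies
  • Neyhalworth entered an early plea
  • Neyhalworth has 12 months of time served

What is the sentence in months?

Use of a weapon enhancement: +19 months
Leadership role enhancement: +35 months
Prior conviction enhancement: +58 months
Adjusted term: 52 months + 19 months + 35 months + 58 months = 164 months
Early plea reduction: 20% of 164 months = 32 months (rounded down)
After reduction: 164 − 32 = 132 months
Less time served: 132 months − 12 months = 120 months
Cap at 200 months: 120 months is within the cap, no reduction.

120 months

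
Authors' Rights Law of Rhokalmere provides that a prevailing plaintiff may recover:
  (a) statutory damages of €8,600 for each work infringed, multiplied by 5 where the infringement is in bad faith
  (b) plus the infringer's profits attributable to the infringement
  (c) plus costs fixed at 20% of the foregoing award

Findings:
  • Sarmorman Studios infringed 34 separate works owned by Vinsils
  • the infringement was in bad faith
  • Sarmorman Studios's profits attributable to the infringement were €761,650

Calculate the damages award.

Statutory damages: 34 × €8,600 = €292,400
Multiplied by 5: 5 × €292,400 = €1,462,000
Combined award: €1,462,000 + €761,650 = €2,223,650
Costs: 20% of €2,223,650 = €444,730
Award plus costs: €2,223,650 + €444,730 = €2,668,380

€2,668,380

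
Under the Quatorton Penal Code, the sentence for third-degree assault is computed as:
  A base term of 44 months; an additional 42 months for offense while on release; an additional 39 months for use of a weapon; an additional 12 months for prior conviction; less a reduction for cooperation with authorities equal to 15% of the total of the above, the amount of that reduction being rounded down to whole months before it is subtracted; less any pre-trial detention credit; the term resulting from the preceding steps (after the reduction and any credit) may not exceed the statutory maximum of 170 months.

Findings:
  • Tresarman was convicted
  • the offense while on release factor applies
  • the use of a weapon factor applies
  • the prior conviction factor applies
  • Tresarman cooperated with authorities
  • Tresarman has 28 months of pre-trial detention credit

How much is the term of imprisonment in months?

Offense while on release enhancement: +42 months
Use of a weapon enhancement: +39 months
Prior conviction enhancement: +12 months
Adjusted term: 44 months + 42 months + 39 months + 12 months = 137 months
Cooperation with authorities reduction: 15% of 137 months = 20 months (rounded down)
After reduction: 137 − 20 = 117 months
Less pre-trial detention credit: 117 months − 28 months = 89 months
Cap at 170 months: 89 months is within the cap, no reduction.

89 months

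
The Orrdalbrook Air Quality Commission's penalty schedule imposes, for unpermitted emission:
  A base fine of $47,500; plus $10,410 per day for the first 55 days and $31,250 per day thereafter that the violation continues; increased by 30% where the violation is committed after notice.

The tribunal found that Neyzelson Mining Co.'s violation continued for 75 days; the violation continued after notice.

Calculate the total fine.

$1,618,565

First 55 days: 55 × $10,410 = $572,550
Remaining days: (75 − 55) × $31,250 = $625,000
Per-day component: $572,550 + $625,000 = $1,197,550
Base plus per-day: $47,500 + $1,197,550 = $1,245,050
Enhancement: 30% of $1,245,050 = $373,515
Enhanced fine: $1,245,050 + $373,515 = $1,618,565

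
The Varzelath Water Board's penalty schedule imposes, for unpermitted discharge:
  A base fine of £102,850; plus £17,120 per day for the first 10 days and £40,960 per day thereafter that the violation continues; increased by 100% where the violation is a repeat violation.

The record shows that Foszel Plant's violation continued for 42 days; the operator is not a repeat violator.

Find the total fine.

£1,584,770

First 10 days: 10 × £17,120 = £171,200
Remaining days: (42 − 10) × £40,960 = £1,310,720
Per-day component: £171,200 + £1,310,720 = £1,481,920
Base plus per-day: £102,850 + £1,481,920 = £1,584,770
The operator is not a repeat violator: no 100% increase.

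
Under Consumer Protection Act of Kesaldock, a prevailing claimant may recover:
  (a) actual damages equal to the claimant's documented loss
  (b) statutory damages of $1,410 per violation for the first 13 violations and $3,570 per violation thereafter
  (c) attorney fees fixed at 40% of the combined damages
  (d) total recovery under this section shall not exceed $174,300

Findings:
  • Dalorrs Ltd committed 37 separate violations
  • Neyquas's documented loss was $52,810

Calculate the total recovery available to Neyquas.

$174,300

First 13 violations: 13 × $1,410 = $18,330
Remaining violations: (37 − 13) × $3,570 = $85,680
Statutory damages: $18,330 + $85,680 = $104,010
Combined damages: $52,810 + $104,010 = $156,820
Attorney fees: 40% of $156,820 = $62,728
Total before cap: $156,820 + $62,728 = $219,548
Cap at $174,300: $219,548 exceeds the cap → $174,300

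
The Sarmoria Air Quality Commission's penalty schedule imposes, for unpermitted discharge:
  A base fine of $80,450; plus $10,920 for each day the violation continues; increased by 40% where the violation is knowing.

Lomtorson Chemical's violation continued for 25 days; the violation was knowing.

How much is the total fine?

$494,830

Per-day component: 25 × $10,920 = $273,000
Base plus per-day: $80,450 + $273,000 = $353,450
Enhancement: 40% of $353,450 = $141,380
Enhanced fine: $353,450 + $141,380 = $494,830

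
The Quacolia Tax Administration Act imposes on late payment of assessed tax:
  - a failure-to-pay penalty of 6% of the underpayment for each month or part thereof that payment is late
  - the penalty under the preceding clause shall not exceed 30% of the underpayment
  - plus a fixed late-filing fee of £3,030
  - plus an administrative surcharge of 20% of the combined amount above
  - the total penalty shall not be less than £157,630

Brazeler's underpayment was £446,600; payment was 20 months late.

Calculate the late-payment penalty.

£164,412

Accrued rate: 6% × 20 = 120%, capped at 30% → 30%
Failure-to-pay penalty: 30% of £446,600 = £133,980
Penalty before surcharge: £133,980 + £3,030 = £137,010
Administrative surcharge: 20% of £137,010 = £27,402
Total penalty: £137,010 + £27,402 = £164,412
Minimum £157,630: £164,412 meets the minimum, no increase.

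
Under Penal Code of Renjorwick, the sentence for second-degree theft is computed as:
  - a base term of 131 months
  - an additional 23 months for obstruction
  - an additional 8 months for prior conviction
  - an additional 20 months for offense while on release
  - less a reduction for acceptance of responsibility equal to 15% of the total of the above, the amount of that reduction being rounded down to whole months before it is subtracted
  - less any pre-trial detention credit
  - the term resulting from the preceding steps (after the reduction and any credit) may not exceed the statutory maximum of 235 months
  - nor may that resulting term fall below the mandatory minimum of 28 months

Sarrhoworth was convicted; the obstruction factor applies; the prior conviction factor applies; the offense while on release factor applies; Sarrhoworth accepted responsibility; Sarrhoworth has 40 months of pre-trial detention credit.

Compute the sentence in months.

115 months

Obstruction enhancement: +23 months
Prior conviction enhancement: +8 months
Offense while on release enhancement: +20 months
Adjusted term: 131 months + 23 months + 8 months + 20 months = 182 months
Acceptance of responsibility reduction: 15% of 182 months = 27 months (rounded down)
After reduction: 182 − 27 = 155 months
Less pre-trial detention credit: 155 months − 40 months = 115 months
Cap at 235 months: 115 months is within the cap, no reduction.
Minimum 28 months: 115 months meets the minimum, no increase.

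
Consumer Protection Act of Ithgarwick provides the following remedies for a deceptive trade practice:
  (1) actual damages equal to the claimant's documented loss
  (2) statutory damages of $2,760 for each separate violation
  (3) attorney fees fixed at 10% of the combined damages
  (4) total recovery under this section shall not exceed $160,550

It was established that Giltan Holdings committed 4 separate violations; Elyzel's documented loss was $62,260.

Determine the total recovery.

$80,630

Statutory damages: 4 × $2,760 = $11,040
Combined damages: $62,260 + $11,040 = $73,300
Attorney fees: 10% of $73,300 = $7,330
Total before cap: $73,300 + $7,330 = $80,630
Cap at $160,550: $80,630 is within the cap, no reduction.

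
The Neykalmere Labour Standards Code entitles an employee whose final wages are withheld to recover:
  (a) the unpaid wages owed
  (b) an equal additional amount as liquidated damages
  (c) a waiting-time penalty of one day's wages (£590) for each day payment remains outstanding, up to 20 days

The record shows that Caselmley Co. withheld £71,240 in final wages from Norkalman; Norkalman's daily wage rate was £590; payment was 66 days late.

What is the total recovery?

Total award: £154,280

Liquidated damages (equal amount): £71,240
Penalty days: min(66, 20) = 20
Waiting-time penalty: 20 × £590 = £11,800
Total award: £71,240 + £71,240 + £11,800 = £154,280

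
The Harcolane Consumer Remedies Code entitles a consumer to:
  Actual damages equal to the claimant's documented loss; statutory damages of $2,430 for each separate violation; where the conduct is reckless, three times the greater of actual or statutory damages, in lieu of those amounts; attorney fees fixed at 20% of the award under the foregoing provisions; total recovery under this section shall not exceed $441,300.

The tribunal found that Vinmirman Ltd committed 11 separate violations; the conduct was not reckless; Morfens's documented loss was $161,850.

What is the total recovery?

Statutory damages: 11 × $2,430 = $26,730
Conduct not reckless: the in-lieu enhancement does not apply.
Actual plus statutory damages: $161,850 + $26,730 = $188,580
Attorney fees: 20% of $188,580 = $37,716
Total before cap: $188,580 + $37,716 = $226,296
Cap at $441,300: $226,296 is within the cap, no reduction.

$226,296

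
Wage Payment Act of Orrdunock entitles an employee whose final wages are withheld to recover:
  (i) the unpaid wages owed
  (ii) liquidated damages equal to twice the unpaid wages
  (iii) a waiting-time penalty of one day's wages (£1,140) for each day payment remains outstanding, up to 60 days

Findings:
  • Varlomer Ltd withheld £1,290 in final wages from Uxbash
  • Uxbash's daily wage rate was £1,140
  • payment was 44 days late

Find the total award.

£54,030

Doubled: 2 × £1,290 = £2,580
Penalty days: min(44, 60) = 44
Waiting-time penalty: 44 × £1,140 = £50,160
Total award: £1,290 + £2,580 + £50,160 = £54,030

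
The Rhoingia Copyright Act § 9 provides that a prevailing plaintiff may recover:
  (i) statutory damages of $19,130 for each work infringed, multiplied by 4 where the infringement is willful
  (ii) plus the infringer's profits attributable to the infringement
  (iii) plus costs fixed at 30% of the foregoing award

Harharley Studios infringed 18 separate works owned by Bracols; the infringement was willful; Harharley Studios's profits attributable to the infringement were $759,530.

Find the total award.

Statutory damages: 18 × $19,130 = $344,340
Multiplied by 4: 4 × $344,340 = $1,377,360
Combined award: $1,377,360 + $759,530 = $2,136,890
Costs: 30% of $2,136,890 = $641,067
Award plus costs: $2,136,890 + $641,067 = $2,777,957

$2,777,957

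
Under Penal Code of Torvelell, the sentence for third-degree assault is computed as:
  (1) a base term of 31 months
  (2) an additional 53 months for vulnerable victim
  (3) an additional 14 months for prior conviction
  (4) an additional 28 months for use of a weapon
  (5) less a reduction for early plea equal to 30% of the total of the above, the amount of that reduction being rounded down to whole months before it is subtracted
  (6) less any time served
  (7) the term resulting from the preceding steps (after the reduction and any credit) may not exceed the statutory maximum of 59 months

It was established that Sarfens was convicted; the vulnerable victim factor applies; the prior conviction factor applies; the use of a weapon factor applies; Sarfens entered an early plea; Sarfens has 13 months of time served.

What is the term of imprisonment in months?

Vulnerable victim enhancement: +53 months
Prior conviction enhancement: +14 months
Use of a weapon enhancement: +28 months
Adjusted term: 31 months + 53 months + 14 months + 28 months = 126 months
Early plea reduction: 30% of 126 months = 37 months (rounded down)
After reduction: 126 − 37 = 89 months
Less time served: 89 months − 13 months = 76 months
Cap at 59 months: 76 months exceeds the cap → 59 months

Sentence: 59 months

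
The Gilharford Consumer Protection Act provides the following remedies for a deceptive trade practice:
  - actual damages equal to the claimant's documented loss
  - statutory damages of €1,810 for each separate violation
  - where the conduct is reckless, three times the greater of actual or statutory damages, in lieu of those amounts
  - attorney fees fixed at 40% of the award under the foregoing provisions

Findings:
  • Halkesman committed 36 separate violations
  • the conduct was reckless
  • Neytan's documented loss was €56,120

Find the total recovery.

Total recovery: €273,672

Statutory damages: 36 × €1,810 = €65,160
Greater of actual damages (€56,120) or statutory damages (€65,160): €65,160
Trebled: 3 × €65,160 = €195,480
Attorney fees: 40% of €195,480 = €78,192
Total recovery: €195,480 + €78,192 = €273,672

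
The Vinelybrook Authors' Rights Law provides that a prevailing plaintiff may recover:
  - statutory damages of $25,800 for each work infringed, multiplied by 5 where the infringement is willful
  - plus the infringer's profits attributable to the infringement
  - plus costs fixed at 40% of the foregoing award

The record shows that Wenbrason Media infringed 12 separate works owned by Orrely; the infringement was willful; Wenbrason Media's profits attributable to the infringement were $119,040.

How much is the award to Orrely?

Statutory damages: 12 × $25,800 = $309,600
Multiplied by 5: 5 × $309,600 = $1,548,000
Combined award: $1,548,000 + $119,040 = $1,667,040
Costs: 40% of $1,667,040 = $666,816
Award plus costs: $1,667,040 + $666,816 = $2,333,856

Award: $2,333,856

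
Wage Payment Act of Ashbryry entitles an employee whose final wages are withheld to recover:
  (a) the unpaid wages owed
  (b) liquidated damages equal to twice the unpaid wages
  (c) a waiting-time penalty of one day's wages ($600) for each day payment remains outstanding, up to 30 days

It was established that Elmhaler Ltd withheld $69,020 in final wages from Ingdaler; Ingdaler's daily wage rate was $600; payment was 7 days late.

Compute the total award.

Doubled: 2 × $69,020 = $138,040
Penalty days: min(7, 30) = 7
Waiting-time penalty: 7 × $600 = $4,200
Total award: $69,020 + $138,040 + $4,200 = $211,260

Total award: $211,260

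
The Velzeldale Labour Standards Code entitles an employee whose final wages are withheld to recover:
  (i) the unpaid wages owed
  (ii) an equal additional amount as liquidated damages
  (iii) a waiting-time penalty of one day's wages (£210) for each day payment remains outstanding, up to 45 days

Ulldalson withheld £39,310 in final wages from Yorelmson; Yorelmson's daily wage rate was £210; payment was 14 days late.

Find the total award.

Liquidated damages (equal amount): £39,310
Penalty days: min(14, 45) = 14
Waiting-time penalty: 14 × £210 = £2,940
Total award: £39,310 + £39,310 + £2,940 = £81,560

£81,560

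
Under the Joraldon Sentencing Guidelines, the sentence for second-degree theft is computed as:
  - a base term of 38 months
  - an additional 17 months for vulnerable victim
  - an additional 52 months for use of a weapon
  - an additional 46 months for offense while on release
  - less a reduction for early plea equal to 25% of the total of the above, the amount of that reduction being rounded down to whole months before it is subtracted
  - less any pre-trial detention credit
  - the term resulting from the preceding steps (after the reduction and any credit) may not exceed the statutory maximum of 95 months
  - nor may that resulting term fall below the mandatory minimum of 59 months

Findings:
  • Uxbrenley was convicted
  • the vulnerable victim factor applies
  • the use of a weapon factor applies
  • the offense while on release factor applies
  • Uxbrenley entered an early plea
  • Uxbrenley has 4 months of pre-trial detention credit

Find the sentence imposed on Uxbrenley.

95 months

Vulnerable victim enhancement: +17 months
Use of a weapon enhancement: +52 months
Offense while on release enhancement: +46 months
Adjusted term: 38 months + 17 months + 52 months + 46 months = 153 months
Early plea reduction: 25% of 153 months = 38 months (rounded down)
After reduction: 153 − 38 = 115 months
Less pre-trial detention credit: 115 months − 4 months = 111 months
Cap at 95 months: 111 months exceeds the cap → 95 months
Minimum 59 months: 95 months meets the minimum, no increase.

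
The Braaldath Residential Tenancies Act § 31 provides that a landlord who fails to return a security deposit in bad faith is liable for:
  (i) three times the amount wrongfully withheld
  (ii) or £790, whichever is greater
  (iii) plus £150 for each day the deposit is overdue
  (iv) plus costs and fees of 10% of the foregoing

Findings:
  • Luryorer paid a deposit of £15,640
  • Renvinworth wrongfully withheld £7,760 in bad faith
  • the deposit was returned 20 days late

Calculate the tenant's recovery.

Trebled: 3 × £7,760 = £23,280
Minimum £790: £23,280 meets the minimum, no increase.
Late-return penalty: 20 × £150 = £3,000
Damages plus late penalty: £23,280 + £3,000 = £26,280
Costs and fees: 10% of £26,280 = £2,628
Total recovery: £26,280 + £2,628 = £28,908

£28,908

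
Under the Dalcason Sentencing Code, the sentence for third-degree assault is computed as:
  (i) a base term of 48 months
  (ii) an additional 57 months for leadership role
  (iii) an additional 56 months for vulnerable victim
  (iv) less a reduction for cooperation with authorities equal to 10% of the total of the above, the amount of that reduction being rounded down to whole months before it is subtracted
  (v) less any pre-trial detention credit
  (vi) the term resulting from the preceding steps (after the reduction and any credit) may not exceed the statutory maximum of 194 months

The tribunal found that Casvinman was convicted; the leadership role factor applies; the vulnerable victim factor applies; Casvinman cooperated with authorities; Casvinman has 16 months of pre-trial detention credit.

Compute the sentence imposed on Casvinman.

129 months

Leadership role enhancement: +57 months
Vulnerable victim enhancement: +56 months
Adjusted term: 48 months + 57 months + 56 months = 161 months
Cooperation with authorities reduction: 10% of 161 months = 16 months (rounded down)
After reduction: 161 − 16 = 145 months
Less pre-trial detention credit: 145 months − 16 months = 129 months
Cap at 194 months: 129 months is within the cap, no reduction.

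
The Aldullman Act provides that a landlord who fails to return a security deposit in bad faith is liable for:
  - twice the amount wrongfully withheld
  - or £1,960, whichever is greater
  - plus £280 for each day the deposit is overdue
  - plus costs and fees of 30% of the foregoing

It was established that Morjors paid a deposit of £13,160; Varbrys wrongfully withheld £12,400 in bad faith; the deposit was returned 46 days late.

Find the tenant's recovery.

£48,984

Doubled: 2 × £12,400 = £24,800
Minimum £1,960: £24,800 meets the minimum, no increase.
Late-return penalty: 46 × £280 = £12,880
Damages plus late penalty: £24,800 + £12,880 = £37,680
Costs and fees: 30% of £37,680 = £11,304
Total recovery: £37,680 + £11,304 = £48,984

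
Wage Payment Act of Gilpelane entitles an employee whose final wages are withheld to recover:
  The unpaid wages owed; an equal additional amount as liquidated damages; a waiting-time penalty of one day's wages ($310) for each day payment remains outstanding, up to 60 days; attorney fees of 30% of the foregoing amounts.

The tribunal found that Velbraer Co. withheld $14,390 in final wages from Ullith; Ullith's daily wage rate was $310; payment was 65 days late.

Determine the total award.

$61,594

Liquidated damages (equal amount): $14,390
Penalty days: min(65, 60) = 60
Waiting-time penalty: 60 × $310 = $18,600
Subtotal: $14,390 + $14,390 + $18,600 = $47,380
Attorney fees: 30% of $47,380 = $14,214
Total award: $47,380 + $14,214 = $61,594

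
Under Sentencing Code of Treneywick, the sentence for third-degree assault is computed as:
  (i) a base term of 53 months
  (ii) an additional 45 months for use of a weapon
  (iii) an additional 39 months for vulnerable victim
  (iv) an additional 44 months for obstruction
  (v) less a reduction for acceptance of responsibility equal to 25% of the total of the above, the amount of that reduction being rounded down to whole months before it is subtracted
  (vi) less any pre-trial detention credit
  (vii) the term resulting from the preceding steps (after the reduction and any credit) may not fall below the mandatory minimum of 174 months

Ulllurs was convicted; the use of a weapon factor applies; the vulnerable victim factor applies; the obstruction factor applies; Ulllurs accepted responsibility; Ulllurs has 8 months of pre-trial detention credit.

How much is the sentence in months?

Sentence: 174 months

Use of a weapon enhancement: +45 months
Vulnerable victim enhancement: +39 months
Obstruction enhancement: +44 months
Adjusted term: 53 months + 45 months + 39 months + 44 months = 181 months
Acceptance of responsibility reduction: 25% of 181 months = 45 months (rounded down)
After reduction: 181 − 45 = 136 months
Less pre-trial detention credit: 136 months − 8 months = 128 months
Minimum 174 months: 128 months is below the minimum → 174 months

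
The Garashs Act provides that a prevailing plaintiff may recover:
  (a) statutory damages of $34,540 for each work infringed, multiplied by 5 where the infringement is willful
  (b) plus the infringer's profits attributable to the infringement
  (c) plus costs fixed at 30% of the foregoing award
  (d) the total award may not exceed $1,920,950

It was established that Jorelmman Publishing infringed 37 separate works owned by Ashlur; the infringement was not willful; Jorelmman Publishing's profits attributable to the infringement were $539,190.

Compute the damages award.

$1,920,950

Statutory damages: 37 × $34,540 = $1,277,980
Infringement not willful: no ×5 enhancement.
Combined award: $1,277,980 + $539,190 = $1,817,170
Costs: 30% of $1,817,170 = $545,151
Award plus costs: $1,817,170 + $545,151 = $2,362,321
Cap at $1,920,950: $2,362,321 exceeds the cap → $1,920,950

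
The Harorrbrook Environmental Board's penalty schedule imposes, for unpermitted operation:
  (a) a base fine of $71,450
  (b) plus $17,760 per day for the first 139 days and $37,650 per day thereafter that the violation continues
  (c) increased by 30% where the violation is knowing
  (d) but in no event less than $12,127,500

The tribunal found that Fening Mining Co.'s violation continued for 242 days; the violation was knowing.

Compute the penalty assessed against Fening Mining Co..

First 139 days: 139 × $17,760 = $2,468,640
Remaining days: (242 − 139) × $37,650 = $3,877,950
Per-day component: $2,468,640 + $3,877,950 = $6,346,590
Base plus per-day: $71,450 + $6,346,590 = $6,418,040
Enhancement: 30% of $6,418,040 = $1,925,412
Enhanced fine: $6,418,040 + $1,925,412 = $8,343,452
Minimum $12,127,500: $8,343,452 is below the minimum → $12,127,500

$12,127,500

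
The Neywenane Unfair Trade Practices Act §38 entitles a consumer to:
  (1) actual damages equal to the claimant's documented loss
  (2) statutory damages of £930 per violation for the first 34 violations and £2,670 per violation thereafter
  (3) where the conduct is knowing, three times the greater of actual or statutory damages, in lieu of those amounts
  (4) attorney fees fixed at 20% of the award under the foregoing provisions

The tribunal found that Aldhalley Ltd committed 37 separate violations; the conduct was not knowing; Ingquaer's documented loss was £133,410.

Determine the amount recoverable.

£207,648

First 34 violations: 34 × £930 = £31,620
Remaining violations: (37 − 34) × £2,670 = £8,010
Statutory damages: £31,620 + £8,010 = £39,630
Conduct not knowing: the in-lieu enhancement does not apply.
Actual plus statutory damages: £133,410 + £39,630 = £173,040
Attorney fees: 20% of £173,040 = £34,608
Total recovery: £173,040 + £34,608 = £207,648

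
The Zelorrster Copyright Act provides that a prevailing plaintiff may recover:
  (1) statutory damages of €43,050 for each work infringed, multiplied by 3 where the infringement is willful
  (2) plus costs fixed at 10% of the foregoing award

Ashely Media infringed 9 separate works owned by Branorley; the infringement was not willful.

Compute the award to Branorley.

Statutory damages: 9 × €43,050 = €387,450
Infringement not willful: no ×3 enhancement.
Costs: 10% of €387,450 = €38,745
Award plus costs: €387,450 + €38,745 = €426,195

€426,195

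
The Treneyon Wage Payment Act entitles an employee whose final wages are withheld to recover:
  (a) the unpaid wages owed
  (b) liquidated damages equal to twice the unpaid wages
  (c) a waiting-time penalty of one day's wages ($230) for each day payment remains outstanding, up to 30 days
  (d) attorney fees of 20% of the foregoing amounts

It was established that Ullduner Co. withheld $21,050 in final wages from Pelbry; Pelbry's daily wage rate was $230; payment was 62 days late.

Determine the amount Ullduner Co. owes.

$84,060

Doubled: 2 × $21,050 = $42,100
Penalty days: min(62, 30) = 30
Waiting-time penalty: 30 × $230 = $6,900
Subtotal: $21,050 + $42,100 + $6,900 = $70,050
Attorney fees: 20% of $70,050 = $14,010
Total award: $70,050 + $14,010 = $84,060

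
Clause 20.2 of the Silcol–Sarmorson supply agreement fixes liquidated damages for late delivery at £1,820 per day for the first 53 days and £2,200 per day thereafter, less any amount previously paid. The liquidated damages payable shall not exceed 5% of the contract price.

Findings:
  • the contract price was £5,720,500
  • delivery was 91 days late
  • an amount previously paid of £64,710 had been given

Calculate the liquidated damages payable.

Liquidated damages: £115,350

First 53 days: 53 × £1,820 = £96,460
Remaining days: (91 − 53) × £2,200 = £83,600
Accrued per-day damages: £96,460 + £83,600 = £180,060
Less amount previously paid: £180,060 − £64,710 = £115,350
Cap: 5% of £5,720,500 = £286,025
Cap at £286,025: £115,350 is within the cap, no reduction.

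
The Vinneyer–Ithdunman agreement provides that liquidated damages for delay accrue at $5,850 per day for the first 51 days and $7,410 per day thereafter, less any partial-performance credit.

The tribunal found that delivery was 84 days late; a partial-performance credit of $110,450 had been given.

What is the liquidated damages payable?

$432,430

First 51 days: 51 × $5,850 = $298,350
Remaining days: (84 − 51) × $7,410 = $244,530
Accrued per-day damages: $298,350 + $244,530 = $542,880
Less partial-performance credit: $542,880 − $110,450 = $432,430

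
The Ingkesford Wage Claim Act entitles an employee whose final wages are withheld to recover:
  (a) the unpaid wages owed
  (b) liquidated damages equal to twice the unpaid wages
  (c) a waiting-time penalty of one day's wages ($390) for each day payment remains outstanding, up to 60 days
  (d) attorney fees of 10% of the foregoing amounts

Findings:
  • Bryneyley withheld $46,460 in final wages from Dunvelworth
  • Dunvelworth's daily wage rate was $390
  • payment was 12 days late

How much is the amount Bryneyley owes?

$158,466

Doubled: 2 × $46,460 = $92,920
Penalty days: min(12, 60) = 12
Waiting-time penalty: 12 × $390 = $4,680
Subtotal: $46,460 + $92,920 + $4,680 = $144,060
Attorney fees: 10% of $144,060 = $14,406
Total award: $144,060 + $14,406 = $158,466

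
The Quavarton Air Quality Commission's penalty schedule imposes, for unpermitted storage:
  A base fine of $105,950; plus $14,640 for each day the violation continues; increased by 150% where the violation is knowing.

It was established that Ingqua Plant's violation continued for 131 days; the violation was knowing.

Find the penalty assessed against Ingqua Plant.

Per-day component: 131 × $14,640 = $1,917,840
Base plus per-day: $105,950 + $1,917,840 = $2,023,790
Enhancement: 150% of $2,023,790 = $3,035,685
Enhanced fine: $2,023,790 + $3,035,685 = $5,059,475

$5,059,475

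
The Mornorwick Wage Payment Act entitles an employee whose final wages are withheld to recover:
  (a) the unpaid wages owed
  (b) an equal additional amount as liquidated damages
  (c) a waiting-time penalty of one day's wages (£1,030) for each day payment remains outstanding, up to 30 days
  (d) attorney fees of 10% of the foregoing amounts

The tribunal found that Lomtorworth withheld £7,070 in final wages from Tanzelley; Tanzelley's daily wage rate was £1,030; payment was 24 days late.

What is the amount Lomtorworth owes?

£42,746

Liquidated damages (equal amount): £7,070
Penalty days: min(24, 30) = 24
Waiting-time penalty: 24 × £1,030 = £24,720
Subtotal: £7,070 + £7,070 + £24,720 = £38,860
Attorney fees: 10% of £38,860 = £3,886
Total award: £38,860 + £3,886 = £42,746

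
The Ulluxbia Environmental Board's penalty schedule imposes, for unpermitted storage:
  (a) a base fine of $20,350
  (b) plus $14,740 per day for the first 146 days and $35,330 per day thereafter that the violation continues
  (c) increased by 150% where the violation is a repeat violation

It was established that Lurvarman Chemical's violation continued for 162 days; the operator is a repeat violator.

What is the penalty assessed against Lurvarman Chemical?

First 146 days: 146 × $14,740 = $2,152,040
Remaining days: (162 − 146) × $35,330 = $565,280
Per-day component: $2,152,040 + $565,280 = $2,717,320
Base plus per-day: $20,350 + $2,717,320 = $2,737,670
Enhancement: 150% of $2,737,670 = $4,106,505
Enhanced fine: $2,737,670 + $4,106,505 = $6,844,175

Civil penalty: $6,844,175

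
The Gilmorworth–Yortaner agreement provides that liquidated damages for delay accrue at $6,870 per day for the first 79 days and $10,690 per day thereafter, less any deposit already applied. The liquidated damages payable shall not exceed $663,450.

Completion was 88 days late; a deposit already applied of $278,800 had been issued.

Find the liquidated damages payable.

First 79 days: 79 × $6,870 = $542,730
Remaining days: (88 − 79) × $10,690 = $96,210
Accrued per-day damages: $542,730 + $96,210 = $638,940
Less deposit already applied: $638,940 − $278,800 = $360,140
Cap at $663,450: $360,140 is within the cap, no reduction.

$360,140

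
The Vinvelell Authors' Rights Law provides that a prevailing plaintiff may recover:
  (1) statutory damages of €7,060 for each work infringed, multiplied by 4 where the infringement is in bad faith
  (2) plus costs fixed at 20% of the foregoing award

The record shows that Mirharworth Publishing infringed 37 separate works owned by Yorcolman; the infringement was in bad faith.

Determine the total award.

Statutory damages: 37 × €7,060 = €261,220
Multiplied by 4: 4 × €261,220 = €1,044,880
Costs: 20% of €1,044,880 = €208,976
Award plus costs: €1,044,880 + €208,976 = €1,253,856

€1,253,856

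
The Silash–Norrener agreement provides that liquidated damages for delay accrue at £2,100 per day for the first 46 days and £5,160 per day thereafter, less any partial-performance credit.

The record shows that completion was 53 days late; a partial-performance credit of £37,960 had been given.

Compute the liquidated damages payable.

£94,760

First 46 days: 46 × £2,100 = £96,600
Remaining days: (53 − 46) × £5,160 = £36,120
Accrued per-day damages: £96,600 + £36,120 = £132,720
Less partial-performance credit: £132,720 − £37,960 = £94,760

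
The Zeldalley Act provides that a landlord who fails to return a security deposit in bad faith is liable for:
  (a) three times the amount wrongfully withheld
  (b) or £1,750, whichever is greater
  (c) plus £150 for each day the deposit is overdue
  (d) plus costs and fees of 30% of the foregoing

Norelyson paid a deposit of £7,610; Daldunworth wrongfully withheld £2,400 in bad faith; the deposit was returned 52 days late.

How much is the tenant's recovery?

£19,500

Trebled: 3 × £2,400 = £7,200
Minimum £1,750: £7,200 meets the minimum, no increase.
Late-return penalty: 52 × £150 = £7,800
Damages plus late penalty: £7,200 + £7,800 = £15,000
Costs and fees: 30% of £15,000 = £4,500
Total recovery: £15,000 + £4,500 = £19,500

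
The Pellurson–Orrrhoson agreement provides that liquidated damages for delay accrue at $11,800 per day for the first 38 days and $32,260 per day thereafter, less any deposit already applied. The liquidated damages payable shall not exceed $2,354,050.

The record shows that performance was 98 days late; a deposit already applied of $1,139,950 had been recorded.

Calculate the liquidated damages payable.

First 38 days: 38 × $11,800 = $448,400
Remaining days: (98 − 38) × $32,260 = $1,935,600
Accrued per-day damages: $448,400 + $1,935,600 = $2,384,000
Less deposit already applied: $2,384,000 − $1,139,950 = $1,244,050
Cap at $2,354,050: $1,244,050 is within the cap, no reduction.

$1,244,050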